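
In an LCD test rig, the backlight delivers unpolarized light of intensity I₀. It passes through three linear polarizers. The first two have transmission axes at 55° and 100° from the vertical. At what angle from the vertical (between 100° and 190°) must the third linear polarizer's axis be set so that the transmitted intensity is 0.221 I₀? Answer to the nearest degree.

Unpolarized light through the first polarizer → I₁ = ½ I₀, now polarized at 55°.
I₂ = I₁ cos²(100° − 55°) = 0.5 I₀ · cos²(45°) = 0.25 I₀.
Need I₃/I₀ = 0.221, so cos²(θ − 100°) = 0.221 / 0.25 = 0.884.
θ − 100° = arccos(√0.884) = 19.9°, giving θ ≈ 100 + 19.9 = 119.9°.

θ ≈ 120°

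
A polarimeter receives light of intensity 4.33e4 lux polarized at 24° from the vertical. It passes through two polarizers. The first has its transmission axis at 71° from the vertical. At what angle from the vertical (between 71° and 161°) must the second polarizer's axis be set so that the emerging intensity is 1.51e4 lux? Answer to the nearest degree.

θ ≈ 101°

By Malus's law, I₁ = I₀ cos²(71° − 24°) = I₀ cos²(47°) = 0.4651 I₀.
Target fraction: 1.51e4 / 4.33e4 lux = 0.3487 of I₀.
Need I₂/I₀ = 0.3487, so cos²(θ − 71°) = 0.3487 / 0.4651 = 0.7498.
θ − 71° = arccos(√0.7498) = 30.0°, giving θ ≈ 71 + 30.0 = 101.0°.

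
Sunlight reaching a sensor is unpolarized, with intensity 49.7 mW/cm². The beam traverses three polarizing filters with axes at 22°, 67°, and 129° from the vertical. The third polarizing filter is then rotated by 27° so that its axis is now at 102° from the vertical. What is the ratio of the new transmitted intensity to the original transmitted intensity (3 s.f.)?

I_new/I_old ≈ 3.04

Before rotation:
Unpolarized light through the first polarizer → I₁ = ½ I₀, now polarized at 22°.
I₂ = I₁ cos²(67° − 22°) = 0.5 I₀ · cos²(45°) = 0.25 I₀.
I₃ = I₂ cos²(129° − 67°) = 0.25 I₀ · cos²(62°) = 0.0551 I₀.
After rotation:
Unpolarized light through the first polarizer → I₁ = ½ I₀, now polarized at 22°.
I₂ = I₁ cos²(67° − 22°) = 0.5 I₀ · cos²(45°) = 0.25 I₀.
I₃ = I₂ cos²(102° − 67°) = 0.25 I₀ · cos²(35°) = 0.1678 I₀.
Ratio = 0.1678 / 0.0551 = 3.044.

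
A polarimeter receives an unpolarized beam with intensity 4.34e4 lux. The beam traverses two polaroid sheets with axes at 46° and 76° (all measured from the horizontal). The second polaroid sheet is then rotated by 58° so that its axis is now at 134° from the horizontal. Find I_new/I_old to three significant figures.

Before rotation:
Unpolarized light through the first polarizer → I₁ = ½ I₀, now polarized at 46°.
I₂ = I₁ cos²(76° − 46°) = 0.5 I₀ · cos²(30°) = 0.375 I₀.
After rotation:
Unpolarized light through the first polarizer → I₁ = ½ I₀, now polarized at 46°.
I₂ = I₁ cos²(134° − 46°) = 0.5 I₀ · cos²(88°) = 0.000609 I₀.
Ratio = 0.000609 / 0.375 = 0.001624.

I_new/I_old ≈ 0.00162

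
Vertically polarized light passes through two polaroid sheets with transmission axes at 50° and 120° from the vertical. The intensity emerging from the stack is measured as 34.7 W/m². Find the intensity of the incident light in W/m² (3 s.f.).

I₀ ≈ 718 W/m²

By Malus's law, I₁ = I₀ cos²(50° − 0°) = I₀ cos²(50°) = 0.4132 I₀.
I₂ = I₁ cos²(120° − 50°) = 0.4132 I₀ · cos²(70°) = 0.04833 I₀.
So 34.7 W/m² = 0.04833 I₀, giving I₀ = 34.7/0.04833 = 717.9 W/m².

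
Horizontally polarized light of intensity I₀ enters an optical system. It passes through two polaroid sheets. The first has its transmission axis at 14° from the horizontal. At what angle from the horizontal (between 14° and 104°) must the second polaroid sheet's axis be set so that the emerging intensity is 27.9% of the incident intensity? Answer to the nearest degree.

θ ≈ 71°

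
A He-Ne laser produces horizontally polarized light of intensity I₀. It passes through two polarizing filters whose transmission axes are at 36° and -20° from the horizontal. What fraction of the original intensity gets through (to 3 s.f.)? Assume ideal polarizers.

By Malus's law, I₁ = I₀ cos²(36° − 0°) = I₀ cos²(36°) = 0.6545 I₀.
I₂ = I₁ cos²(-20° − 36°) = 0.6545 I₀ · cos²(56°) = 0.2047 I₀.
Transmitted fraction = 0.2047.

≈ 0.205 I₀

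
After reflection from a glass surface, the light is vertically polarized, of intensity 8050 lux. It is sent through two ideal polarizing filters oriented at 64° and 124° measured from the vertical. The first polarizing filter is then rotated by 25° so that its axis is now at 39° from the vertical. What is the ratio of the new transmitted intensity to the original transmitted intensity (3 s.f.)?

I_new/I_old ≈ 0.0955

Before rotation:
By Malus's law, I₁ = I₀ cos²(64° − 0°) = I₀ cos²(64°) = 0.1922 I₀.
I₂ = I₁ cos²(124° − 64°) = 0.1922 I₀ · cos²(60°) = 0.04804 I₀.
After rotation:
I₁ = I₀ cos²(39° − 0°) = I₀ cos²(39°) = 0.604 I₀.
I₂ = I₁ cos²(124° − 39°) = 0.604 I₀ · cos²(85°) = 0.004588 I₀.
Ratio = 0.004588 / 0.04804 = 0.09549.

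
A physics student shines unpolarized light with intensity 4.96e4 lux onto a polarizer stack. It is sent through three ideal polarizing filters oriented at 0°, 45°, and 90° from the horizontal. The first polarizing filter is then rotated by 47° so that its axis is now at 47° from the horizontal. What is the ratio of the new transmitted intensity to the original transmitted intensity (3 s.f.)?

Before rotation:
Unpolarized light through the first polarizer → I₁ = ½ I₀, now polarized at 0°.
I₂ = I₁ cos²(45° − 0°) = 0.5 I₀ · cos²(45°) = 0.25 I₀.
I₃ = I₂ cos²(90° − 45°) = 0.25 I₀ · cos²(45°) = 0.125 I₀.
After rotation:
Unpolarized light through the first polarizer → I₁ = ½ I₀, now polarized at 47°.
I₂ = I₁ cos²(45° − 47°) = 0.5 I₀ · cos²(2°) = 0.4994 I₀.
I₃ = I₂ cos²(90° − 45°) = 0.4994 I₀ · cos²(45°) = 0.2497 I₀.
Ratio = 0.2497 / 0.125 = 1.998.

I_new/I_old ≈ 2.00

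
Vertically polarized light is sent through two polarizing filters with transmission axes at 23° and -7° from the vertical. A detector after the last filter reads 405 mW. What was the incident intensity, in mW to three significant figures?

I₀ ≈ 637 mW

I₁ = I₀ cos²(23° − 0°) = I₀ cos²(23°) = 0.8473 I₀.
I₂ = I₁ cos²(-7° − 23°) = 0.8473 I₀ · cos²(30°) = 0.6355 I₀.
So 405 mW = 0.6355 I₀, giving I₀ = 405/0.6355 = 637.3 mW.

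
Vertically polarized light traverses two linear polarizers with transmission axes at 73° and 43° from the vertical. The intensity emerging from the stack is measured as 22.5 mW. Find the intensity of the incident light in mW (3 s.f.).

I₀ ≈ 351 mW

By Malus's law, I₁ = I₀ cos²(73° − 0°) = I₀ cos²(73°) = 0.08548 I₀.
I₂ = I₁ cos²(43° − 73°) = 0.08548 I₀ · cos²(30°) = 0.06411 I₀.
So 22.5 mW = 0.06411 I₀, giving I₀ = 22.5/0.06411 = 351 mW.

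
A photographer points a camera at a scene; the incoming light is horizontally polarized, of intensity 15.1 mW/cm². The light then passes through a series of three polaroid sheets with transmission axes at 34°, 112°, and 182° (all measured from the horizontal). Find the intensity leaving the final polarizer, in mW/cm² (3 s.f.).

I ≈ 0.0525 mW/cm²

By Malus's law, I₁ = 15.1 mW/cm² · cos²(34°) = 10.38 mW/cm².
I₂ = I₁ · cos²(78°) = 10.38 · 0.04323 = 0.4486 mW/cm².
I₃ = I₂ · cos²(70°) = 0.4486 · 0.117 = 0.05248 mW/cm².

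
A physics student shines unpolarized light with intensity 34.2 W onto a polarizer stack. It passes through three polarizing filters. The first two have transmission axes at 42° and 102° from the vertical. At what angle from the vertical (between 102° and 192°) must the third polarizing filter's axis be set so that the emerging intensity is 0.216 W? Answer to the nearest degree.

Unpolarized light through the first polarizer → I₁ = ½ I₀, now polarized at 42°.
I₂ = I₁ cos²(102° − 42°) = 0.5 I₀ · cos²(60°) = 0.125 I₀.
Target fraction: 0.216 / 34.2 W = 0.006316 of I₀.
Need I₃/I₀ = 0.006316, so cos²(θ − 102°) = 0.006316 / 0.125 = 0.05053.
θ − 102° = arccos(√0.05053) = 77.0°, giving θ ≈ 102 + 77.0 = 179.0°.

θ ≈ 179°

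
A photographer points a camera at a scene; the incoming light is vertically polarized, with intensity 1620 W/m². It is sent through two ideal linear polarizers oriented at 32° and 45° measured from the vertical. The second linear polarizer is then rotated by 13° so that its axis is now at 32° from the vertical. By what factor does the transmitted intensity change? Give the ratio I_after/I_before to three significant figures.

I_new/I_old ≈ 1.05

Before rotation:
I₁ = I₀ cos²(32° − 0°) = I₀ cos²(32°) = 0.7192 I₀.
I₂ = I₁ cos²(45° − 32°) = 0.7192 I₀ · cos²(13°) = 0.6828 I₀.
After rotation:
I₁ = I₀ cos²(32° − 0°) = I₀ cos²(32°) = 0.7192 I₀.
I₂ = I₁ cos²(32° − 32°) = 0.7192 I₀ · cos²(0°) = 0.7192 I₀.
Ratio = 0.7192 / 0.6828 = 1.053.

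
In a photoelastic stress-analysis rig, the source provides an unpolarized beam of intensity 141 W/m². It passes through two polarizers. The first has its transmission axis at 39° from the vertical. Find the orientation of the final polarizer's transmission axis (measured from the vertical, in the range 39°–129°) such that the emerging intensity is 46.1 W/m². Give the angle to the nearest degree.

θ ≈ 75°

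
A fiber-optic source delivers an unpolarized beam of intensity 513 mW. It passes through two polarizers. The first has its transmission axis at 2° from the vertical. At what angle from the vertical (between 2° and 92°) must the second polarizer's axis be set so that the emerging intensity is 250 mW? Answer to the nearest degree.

θ ≈ 11°

Unpolarized light through the first polarizer → I₁ = ½ I₀, now polarized at 2°.
Target fraction: 250 / 513 mW = 0.4873 of I₀.
Need I₂/I₀ = 0.4873, so cos²(θ − 2°) = 0.4873 / 0.5 = 0.9747.
θ − 2° = arccos(√0.9747) = 9.2°, giving θ ≈ 2 + 9.2 = 11.2°.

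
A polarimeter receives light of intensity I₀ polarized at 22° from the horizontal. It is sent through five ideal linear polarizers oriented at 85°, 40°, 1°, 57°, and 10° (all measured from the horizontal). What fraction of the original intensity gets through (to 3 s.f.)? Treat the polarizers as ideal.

By Malus's law, I₁ = I₀ cos²(85° − 22°) = I₀ cos²(63°) = 0.2061 I₀.
I₂ = I₁ cos²(40° − 85°) = 0.2061 I₀ · cos²(45°) = 0.1031 I₀.
I₃ = I₂ cos²(1° − 40°) = 0.1031 I₀ · cos²(39°) = 0.06224 I₀.
I₄ = I₃ cos²(57° − 1°) = 0.06224 I₀ · cos²(56°) = 0.01946 I₀.
I₅ = I₄ cos²(10° − 57°) = 0.01946 I₀ · cos²(47°) = 0.009052 I₀.
Transmitted fraction = 0.009052.

≈ 0.00905 I₀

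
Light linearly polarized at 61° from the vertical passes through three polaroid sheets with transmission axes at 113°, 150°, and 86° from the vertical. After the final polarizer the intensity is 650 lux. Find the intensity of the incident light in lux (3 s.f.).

By Malus's law, I₁ = I₀ cos²(113° − 61°) = I₀ cos²(52°) = 0.379 I₀.
I₂ = I₁ cos²(150° − 113°) = 0.379 I₀ · cos²(37°) = 0.2418 I₀.
I₃ = I₂ cos²(86° − 150°) = 0.2418 I₀ · cos²(64°) = 0.04646 I₀.
So 650 lux = 0.04646 I₀, giving I₀ = 650/0.04646 = 1.399e+04 lux.

I₀ ≈ 1.40e4 lux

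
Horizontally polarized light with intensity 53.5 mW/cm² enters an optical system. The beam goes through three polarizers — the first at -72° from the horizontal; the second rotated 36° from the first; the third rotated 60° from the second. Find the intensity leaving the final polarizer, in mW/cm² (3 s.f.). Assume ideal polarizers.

I ≈ 0.836 mW/cm²

By Malus's law, I₁ = 53.5 mW/cm² · cos²(72°) = 5.109 mW/cm².
I₂ = I₁ · cos²(36°) = 5.109 · 0.6545 = 3.344 mW/cm².
I₃ = I₂ · cos²(60°) = 3.344 · 0.25 = 0.8359 mW/cm².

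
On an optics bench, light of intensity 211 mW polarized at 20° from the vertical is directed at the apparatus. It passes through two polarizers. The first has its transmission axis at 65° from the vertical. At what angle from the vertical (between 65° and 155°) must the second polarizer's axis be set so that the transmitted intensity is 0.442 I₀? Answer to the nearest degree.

By Malus's law, I₁ = I₀ cos²(65° − 20°) = I₀ cos²(45°) = 0.5 I₀.
Need I₂/I₀ = 0.442, so cos²(θ − 65°) = 0.442 / 0.5 = 0.884.
θ − 65° = arccos(√0.884) = 19.9°, giving θ ≈ 65 + 19.9 = 84.9°.

θ ≈ 85°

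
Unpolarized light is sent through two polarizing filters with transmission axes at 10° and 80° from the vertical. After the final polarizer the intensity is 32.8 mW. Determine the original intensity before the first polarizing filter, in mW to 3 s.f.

I₀ ≈ 561 mW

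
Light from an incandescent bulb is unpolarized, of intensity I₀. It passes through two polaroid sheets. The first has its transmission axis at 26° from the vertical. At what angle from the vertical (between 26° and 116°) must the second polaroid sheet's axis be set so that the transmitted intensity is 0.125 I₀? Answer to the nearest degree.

θ ≈ 86°

Unpolarized light through the first polarizer → I₁ = ½ I₀, now polarized at 26°.
Need I₂/I₀ = 0.125, so cos²(θ − 26°) = 0.125 / 0.5 = 0.25.
θ − 26° = arccos(√0.25) = 60.0°, giving θ ≈ 26 + 60.0 = 86.0°.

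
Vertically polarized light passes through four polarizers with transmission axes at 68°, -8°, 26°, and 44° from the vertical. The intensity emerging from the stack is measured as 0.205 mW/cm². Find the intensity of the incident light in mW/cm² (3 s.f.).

I₀ ≈ 40.2 mW/cm²

By Malus's law, I₁ = I₀ cos²(68° − 0°) = I₀ cos²(68°) = 0.1403 I₀.
I₂ = I₁ cos²(-8° − 68°) = 0.1403 I₀ · cos²(76°) = 0.008213 I₀.
I₃ = I₂ cos²(26° + 8°) = 0.008213 I₀ · cos²(34°) = 0.005645 I₀.
I₄ = I₃ cos²(44° − 26°) = 0.005645 I₀ · cos²(18°) = 0.005106 I₀.
So 0.205 mW/cm² = 0.005106 I₀, giving I₀ = 0.205/0.005106 = 40.15 mW/cm².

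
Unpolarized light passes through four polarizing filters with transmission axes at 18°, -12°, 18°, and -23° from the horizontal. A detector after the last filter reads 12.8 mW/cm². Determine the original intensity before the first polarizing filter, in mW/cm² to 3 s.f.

I₀ ≈ 79.9 mW/cm²

Unpolarized light through the first polarizer → I₁ = ½ I₀, now polarized at 18°.
I₂ = I₁ cos²(-12° − 18°) = 0.5 I₀ · cos²(30°) = 0.375 I₀.
I₃ = I₂ cos²(18° + 12°) = 0.375 I₀ · cos²(30°) = 0.2813 I₀.
I₄ = I₃ cos²(-23° − 18°) = 0.2813 I₀ · cos²(41°) = 0.1602 I₀.
So 12.8 mW/cm² = 0.1602 I₀, giving I₀ = 12.8/0.1602 = 79.9 mW/cm².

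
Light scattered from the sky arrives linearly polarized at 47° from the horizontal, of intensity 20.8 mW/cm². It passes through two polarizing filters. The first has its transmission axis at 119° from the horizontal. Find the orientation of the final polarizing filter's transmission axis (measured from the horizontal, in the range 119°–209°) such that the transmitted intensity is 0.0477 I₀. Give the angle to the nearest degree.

θ ≈ 164°

By Malus's law, I₁ = I₀ cos²(119° − 47°) = I₀ cos²(72°) = 0.09549 I₀.
Need I₂/I₀ = 0.0477, so cos²(θ − 119°) = 0.0477 / 0.09549 = 0.4995.
θ − 119° = arccos(√0.4995) = 45.0°, giving θ ≈ 119 + 45.0 = 164.0°.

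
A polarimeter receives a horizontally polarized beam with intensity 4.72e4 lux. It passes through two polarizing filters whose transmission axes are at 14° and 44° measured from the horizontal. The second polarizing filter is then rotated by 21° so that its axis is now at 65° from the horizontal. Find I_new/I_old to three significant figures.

I_new/I_old ≈ 0.528

Before rotation:
I₁ = I₀ cos²(14° − 0°) = I₀ cos²(14°) = 0.9415 I₀.
I₂ = I₁ cos²(44° − 14°) = 0.9415 I₀ · cos²(30°) = 0.7061 I₀.
After rotation:
I₁ = I₀ cos²(14° − 0°) = I₀ cos²(14°) = 0.9415 I₀.
I₂ = I₁ cos²(65° − 14°) = 0.9415 I₀ · cos²(51°) = 0.3729 I₀.
Ratio = 0.3729 / 0.7061 = 0.5281.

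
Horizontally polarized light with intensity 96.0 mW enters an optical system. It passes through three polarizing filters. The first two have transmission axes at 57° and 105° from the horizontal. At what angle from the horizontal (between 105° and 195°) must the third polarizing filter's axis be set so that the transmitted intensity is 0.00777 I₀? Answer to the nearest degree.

I₁ = I₀ cos²(57° − 0°) = I₀ cos²(57°) = 0.2966 I₀.
I₂ = I₁ cos²(105° − 57°) = 0.2966 I₀ · cos²(48°) = 0.1328 I₀.
Need I₃/I₀ = 0.00777, so cos²(θ − 105°) = 0.00777 / 0.1328 = 0.0585.
θ − 105° = arccos(√0.0585) = 76.0°, giving θ ≈ 105 + 76.0 = 181.0°.

θ ≈ 181°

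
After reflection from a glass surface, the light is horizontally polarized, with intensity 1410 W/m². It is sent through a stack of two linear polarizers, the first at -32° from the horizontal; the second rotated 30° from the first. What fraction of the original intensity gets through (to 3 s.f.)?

I₁ = 1410 W/m² · cos²(32°) = 1014 W/m².
I₂ = I₁ · cos²(30°) = 1014 · 0.75 = 760.5 W/m².
Transmitted fraction = 0.5394.

I/I₀ ≈ 0.539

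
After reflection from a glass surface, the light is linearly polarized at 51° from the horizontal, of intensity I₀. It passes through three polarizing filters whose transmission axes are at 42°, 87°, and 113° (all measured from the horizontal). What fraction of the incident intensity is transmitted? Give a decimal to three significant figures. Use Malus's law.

By Malus's law, I₁ = I₀ cos²(42° − 51°) = I₀ cos²(9°) = 0.9755 I₀.
I₂ = I₁ cos²(87° − 42°) = 0.9755 I₀ · cos²(45°) = 0.4878 I₀.
I₃ = I₂ cos²(113° − 87°) = 0.4878 I₀ · cos²(26°) = 0.394 I₀.
Transmitted fraction = 0.394.

≈ 0.394 I₀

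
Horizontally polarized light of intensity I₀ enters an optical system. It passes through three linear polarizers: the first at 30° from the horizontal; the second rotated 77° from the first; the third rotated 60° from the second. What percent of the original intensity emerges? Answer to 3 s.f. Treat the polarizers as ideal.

≈ 0.949%

By Malus's law, I₁ = I₀ cos²(30° − 0°) = I₀ cos²(30°) = 0.75 I₀.
I₂ = I₁ cos²(77°) = 0.75 · 0.0506 I₀ = 0.03795 I₀.
I₃ = I₂ cos²(60°) = 0.03795 · 0.25 I₀ = 0.009488 I₀.
That is 0.9488% of the incident intensity.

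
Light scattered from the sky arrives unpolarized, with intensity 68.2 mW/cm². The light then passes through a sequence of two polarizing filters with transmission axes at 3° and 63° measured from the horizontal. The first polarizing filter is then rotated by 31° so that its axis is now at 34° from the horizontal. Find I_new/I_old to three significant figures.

Before rotation:
Unpolarized light through the first polarizer → I₁ = ½ I₀, now polarized at 3°.
I₂ = I₁ cos²(63° − 3°) = 0.5 I₀ · cos²(60°) = 0.125 I₀.
After rotation:
Unpolarized light through the first polarizer → I₁ = ½ I₀, now polarized at 34°.
I₂ = I₁ cos²(63° − 34°) = 0.5 I₀ · cos²(29°) = 0.3825 I₀.
Ratio = 0.3825 / 0.125 = 3.06.

I_new/I_old ≈ 3.06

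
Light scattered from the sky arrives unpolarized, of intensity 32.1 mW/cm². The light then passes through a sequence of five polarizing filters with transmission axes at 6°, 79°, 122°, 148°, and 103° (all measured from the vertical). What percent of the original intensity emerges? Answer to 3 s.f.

Unpolarized light through the first polarizer → I₁ = 32.1 mW/cm²/2 = 16.05 mW/cm², polarized at 6°.
I₂ = I₁ · cos²(73°) = 16.05 · 0.08548 = 1.372 mW/cm².
I₃ = I₂ · cos²(43°) = 1.372 · 0.5349 = 0.7338 mW/cm².
I₄ = I₃ · cos²(26°) = 0.7338 · 0.8078 = 0.5928 mW/cm².
I₅ = I₄ · cos²(45°) = 0.5928 · 0.5 = 0.2964 mW/cm².
That is 0.9234% of the incident intensity.

≈ 0.923%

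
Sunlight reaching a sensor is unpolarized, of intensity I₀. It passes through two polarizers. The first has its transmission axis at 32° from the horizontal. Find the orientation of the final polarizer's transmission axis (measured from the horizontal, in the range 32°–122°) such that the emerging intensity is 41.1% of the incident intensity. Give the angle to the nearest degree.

θ ≈ 57°

Unpolarized light through the first polarizer → I₁ = ½ I₀, now polarized at 32°.
Need I₂/I₀ = 0.411, so cos²(θ − 32°) = 0.411 / 0.5 = 0.822.
θ − 32° = arccos(√0.822) = 25.0°, giving θ ≈ 32 + 25.0 = 57.0°.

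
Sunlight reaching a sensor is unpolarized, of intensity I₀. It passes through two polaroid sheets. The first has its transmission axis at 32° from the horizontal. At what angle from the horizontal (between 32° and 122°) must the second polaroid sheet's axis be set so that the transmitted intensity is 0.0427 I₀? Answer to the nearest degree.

θ ≈ 105°

Unpolarized light through the first polarizer → I₁ = ½ I₀, now polarized at 32°.
Need I₂/I₀ = 0.0427, so cos²(θ − 32°) = 0.0427 / 0.5 = 0.0854.
θ − 32° = arccos(√0.0854) = 73.0°, giving θ ≈ 32 + 73.0 = 105.0°.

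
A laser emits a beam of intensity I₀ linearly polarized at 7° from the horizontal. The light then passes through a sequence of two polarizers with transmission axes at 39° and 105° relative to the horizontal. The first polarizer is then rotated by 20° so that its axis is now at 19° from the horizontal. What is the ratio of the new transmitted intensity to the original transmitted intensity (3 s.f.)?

I_new/I_old ≈ 0.0391

Before rotation:
By Malus's law, I₁ = I₀ cos²(39° − 7°) = I₀ cos²(32°) = 0.7192 I₀.
I₂ = I₁ cos²(105° − 39°) = 0.7192 I₀ · cos²(66°) = 0.119 I₀.
After rotation:
I₁ = I₀ cos²(19° − 7°) = I₀ cos²(12°) = 0.9568 I₀.
I₂ = I₁ cos²(105° − 19°) = 0.9568 I₀ · cos²(86°) = 0.004656 I₀.
Ratio = 0.004656 / 0.119 = 0.03913.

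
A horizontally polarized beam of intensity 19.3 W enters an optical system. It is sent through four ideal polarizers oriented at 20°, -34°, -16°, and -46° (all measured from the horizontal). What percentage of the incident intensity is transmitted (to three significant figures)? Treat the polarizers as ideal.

≈ 20.7%

By Malus's law, I₁ = 19.3 W · cos²(20°) = 17.04 W.
I₂ = I₁ · cos²(54°) = 17.04 · 0.3455 = 5.888 W.
I₃ = I₂ · cos²(18°) = 5.888 · 0.9045 = 5.326 W.
I₄ = I₃ · cos²(30°) = 5.326 · 0.75 = 3.994 W.
That is 20.7% of the incident intensity.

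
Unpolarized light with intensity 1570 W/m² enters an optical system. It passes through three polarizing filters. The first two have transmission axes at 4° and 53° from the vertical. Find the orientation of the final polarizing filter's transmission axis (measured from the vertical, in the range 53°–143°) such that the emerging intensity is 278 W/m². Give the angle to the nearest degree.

Unpolarized light through the first polarizer → I₁ = ½ I₀, now polarized at 4°.
I₂ = I₁ cos²(53° − 4°) = 0.5 I₀ · cos²(49°) = 0.2152 I₀.
Target fraction: 278 / 1570 W/m² = 0.1771 of I₀.
Need I₃/I₀ = 0.1771, so cos²(θ − 53°) = 0.1771 / 0.2152 = 0.8228.
θ − 53° = arccos(√0.8228) = 24.9°, giving θ ≈ 53 + 24.9 = 77.9°.

θ ≈ 78°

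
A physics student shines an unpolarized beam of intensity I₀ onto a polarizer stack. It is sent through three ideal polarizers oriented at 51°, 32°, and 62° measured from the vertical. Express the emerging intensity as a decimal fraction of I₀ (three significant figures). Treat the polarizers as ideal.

Unpolarized light through the first polarizer → I₁ = ½ I₀, now polarized at 51°.
I₂ = I₁ cos²(32° − 51°) = 0.5 I₀ · cos²(19°) = 0.447 I₀.
I₃ = I₂ cos²(62° − 32°) = 0.447 I₀ · cos²(30°) = 0.3353 I₀.
Transmitted fraction = 0.3353.

≈ 0.335 I₀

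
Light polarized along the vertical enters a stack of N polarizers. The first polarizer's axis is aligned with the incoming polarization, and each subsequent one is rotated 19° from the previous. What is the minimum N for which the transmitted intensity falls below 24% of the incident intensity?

N = 14

First polarizer is aligned with the polarization: full transmission.
Each further stage multiplies by cos²(19°) = 0.894.
After N polarizers: T = 0.894^(N−1). Require T < 0.24 ⇒ N−1 > ln(0.24)/ln(0.894) = 12.74, so N−1 ≥ 13 and N = 14.
Check: N=14 gives T = 0.233 < 0.24; N=13 gives T = 0.2607.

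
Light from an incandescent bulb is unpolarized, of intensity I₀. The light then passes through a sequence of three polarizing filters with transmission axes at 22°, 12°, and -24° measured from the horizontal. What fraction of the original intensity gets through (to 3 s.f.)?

Unpolarized light through the first polarizer → I₁ = ½ I₀, now polarized at 22°.
I₂ = I₁ cos²(12° − 22°) = 0.5 I₀ · cos²(10°) = 0.4849 I₀.
I₃ = I₂ cos²(-24° − 12°) = 0.4849 I₀ · cos²(36°) = 0.3174 I₀.
Transmitted fraction = 0.3174.

≈ 0.317 I₀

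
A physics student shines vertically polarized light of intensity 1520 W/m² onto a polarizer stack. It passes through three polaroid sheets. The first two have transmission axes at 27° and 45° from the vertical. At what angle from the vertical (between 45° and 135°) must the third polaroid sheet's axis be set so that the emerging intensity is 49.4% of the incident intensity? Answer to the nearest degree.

θ ≈ 79°

I₁ = I₀ cos²(27° − 0°) = I₀ cos²(27°) = 0.7939 I₀.
I₂ = I₁ cos²(45° − 27°) = 0.7939 I₀ · cos²(18°) = 0.7181 I₀.
Need I₃/I₀ = 0.494, so cos²(θ − 45°) = 0.494 / 0.7181 = 0.6879.
θ − 45° = arccos(√0.6879) = 34.0°, giving θ ≈ 45 + 34.0 = 79.0°.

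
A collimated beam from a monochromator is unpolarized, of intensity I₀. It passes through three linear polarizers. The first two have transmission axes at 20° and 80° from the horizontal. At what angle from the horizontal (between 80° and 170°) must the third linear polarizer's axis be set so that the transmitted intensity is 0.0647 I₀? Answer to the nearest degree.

Unpolarized light through the first polarizer → I₁ = ½ I₀, now polarized at 20°.
I₂ = I₁ cos²(80° − 20°) = 0.5 I₀ · cos²(60°) = 0.125 I₀.
Need I₃/I₀ = 0.0647, so cos²(θ − 80°) = 0.0647 / 0.125 = 0.5176.
θ − 80° = arccos(√0.5176) = 44.0°, giving θ ≈ 80 + 44.0 = 124.0°.

θ ≈ 124°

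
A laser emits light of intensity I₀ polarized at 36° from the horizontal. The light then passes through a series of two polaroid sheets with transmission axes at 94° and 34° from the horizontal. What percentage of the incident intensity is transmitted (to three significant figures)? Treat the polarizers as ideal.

≈ 7.02%

By Malus's law, I₁ = I₀ cos²(94° − 36°) = I₀ cos²(58°) = 0.2808 I₀.
I₂ = I₁ cos²(34° − 94°) = 0.2808 I₀ · cos²(60°) = 0.0702 I₀.
That is 7.02% of the incident intensity.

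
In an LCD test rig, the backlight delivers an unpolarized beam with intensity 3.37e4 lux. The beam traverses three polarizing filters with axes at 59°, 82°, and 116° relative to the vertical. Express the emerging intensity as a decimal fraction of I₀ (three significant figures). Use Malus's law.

I/I₀ ≈ 0.291

Unpolarized light through the first polarizer → I₁ = 3.37e4 lux/2 = 1.685e+04 lux, polarized at 59°.
I₂ = I₁ · cos²(23°) = 1.685e+04 · 0.8473 = 1.428e+04 lux.
I₃ = I₂ · cos²(34°) = 1.428e+04 · 0.6873 = 9813 lux.
Transmitted fraction = 0.2912.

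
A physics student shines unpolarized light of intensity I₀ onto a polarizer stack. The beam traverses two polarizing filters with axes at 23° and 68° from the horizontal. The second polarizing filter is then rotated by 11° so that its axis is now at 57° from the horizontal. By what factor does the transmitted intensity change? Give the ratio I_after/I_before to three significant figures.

I_new/I_old ≈ 1.37

Before rotation:
Unpolarized light through the first polarizer → I₁ = ½ I₀, now polarized at 23°.
I₂ = I₁ cos²(68° − 23°) = 0.5 I₀ · cos²(45°) = 0.25 I₀.
After rotation:
Unpolarized light through the first polarizer → I₁ = ½ I₀, now polarized at 23°.
I₂ = I₁ cos²(57° − 23°) = 0.5 I₀ · cos²(34°) = 0.3437 I₀.
Ratio = 0.3437 / 0.25 = 1.375.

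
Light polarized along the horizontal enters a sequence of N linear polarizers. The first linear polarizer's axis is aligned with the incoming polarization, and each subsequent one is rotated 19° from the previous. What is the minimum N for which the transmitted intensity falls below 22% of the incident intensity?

N = 15

First polarizer is aligned with the polarization: full transmission.
Each further stage multiplies by cos²(19°) = 0.894.
After N polarizers: T = 0.894^(N−1). Require T < 0.22 ⇒ N−1 > ln(0.22)/ln(0.894) = 13.51, so N−1 ≥ 14 and N = 15.
Check: N=15 gives T = 0.2083 < 0.22; N=14 gives T = 0.233.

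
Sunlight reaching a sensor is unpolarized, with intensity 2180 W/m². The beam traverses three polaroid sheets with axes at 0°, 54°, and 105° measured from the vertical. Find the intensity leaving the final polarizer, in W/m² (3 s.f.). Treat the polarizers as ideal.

Unpolarized light through the first polarizer → I₁ = 2180 W/m²/2 = 1090 W/m², polarized at 0°.
I₂ = I₁ · cos²(54°) = 1090 · 0.3455 = 376.6 W/m².
I₃ = I₂ · cos²(51°) = 376.6 · 0.396 = 149.1 W/m².

I ≈ 149 W/m²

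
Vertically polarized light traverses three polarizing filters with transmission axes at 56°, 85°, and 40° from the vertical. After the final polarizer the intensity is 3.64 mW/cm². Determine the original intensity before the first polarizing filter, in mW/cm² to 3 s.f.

By Malus's law, I₁ = I₀ cos²(56° − 0°) = I₀ cos²(56°) = 0.3127 I₀.
I₂ = I₁ cos²(85° − 56°) = 0.3127 I₀ · cos²(29°) = 0.2392 I₀.
I₃ = I₂ cos²(40° − 85°) = 0.2392 I₀ · cos²(45°) = 0.1196 I₀.
So 3.64 mW/cm² = 0.1196 I₀, giving I₀ = 3.64/0.1196 = 30.43 mW/cm².

I₀ ≈ 30.4 mW/cm²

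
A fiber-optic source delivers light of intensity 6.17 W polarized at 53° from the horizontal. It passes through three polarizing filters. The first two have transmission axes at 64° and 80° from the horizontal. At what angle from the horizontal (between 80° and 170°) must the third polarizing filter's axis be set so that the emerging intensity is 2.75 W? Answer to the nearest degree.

θ ≈ 125°

I₁ = I₀ cos²(64° − 53°) = I₀ cos²(11°) = 0.9636 I₀.
I₂ = I₁ cos²(80° − 64°) = 0.9636 I₀ · cos²(16°) = 0.8904 I₀.
Target fraction: 2.75 / 6.17 W = 0.4457 of I₀.
Need I₃/I₀ = 0.4457, so cos²(θ − 80°) = 0.4457 / 0.8904 = 0.5006.
θ − 80° = arccos(√0.5006) = 45.0°, giving θ ≈ 80 + 45.0 = 125.0°.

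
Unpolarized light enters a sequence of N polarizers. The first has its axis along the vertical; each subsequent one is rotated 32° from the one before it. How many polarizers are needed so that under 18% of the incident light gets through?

N = 5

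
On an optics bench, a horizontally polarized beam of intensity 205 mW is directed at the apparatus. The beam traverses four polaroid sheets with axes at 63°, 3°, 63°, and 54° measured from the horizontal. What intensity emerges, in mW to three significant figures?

I ≈ 2.58 mW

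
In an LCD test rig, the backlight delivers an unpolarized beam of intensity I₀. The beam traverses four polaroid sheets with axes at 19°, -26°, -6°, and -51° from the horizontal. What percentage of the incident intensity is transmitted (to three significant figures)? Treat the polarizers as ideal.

Unpolarized light through the first polarizer → I₁ = ½ I₀, now polarized at 19°.
I₂ = I₁ cos²(-26° − 19°) = 0.5 I₀ · cos²(45°) = 0.25 I₀.
I₃ = I₂ cos²(-6° + 26°) = 0.25 I₀ · cos²(20°) = 0.2208 I₀.
I₄ = I₃ cos²(-51° + 6°) = 0.2208 I₀ · cos²(45°) = 0.1104 I₀.
That is 11.04% of the incident intensity.

≈ 11.0%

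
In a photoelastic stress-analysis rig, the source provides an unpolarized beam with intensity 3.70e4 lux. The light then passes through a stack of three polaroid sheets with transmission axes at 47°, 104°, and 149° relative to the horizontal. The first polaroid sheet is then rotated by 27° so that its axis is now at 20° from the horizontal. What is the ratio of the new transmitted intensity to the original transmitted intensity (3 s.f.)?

I_new/I_old ≈ 0.0368

Before rotation:
Unpolarized light through the first polarizer → I₁ = ½ I₀, now polarized at 47°.
I₂ = I₁ cos²(104° − 47°) = 0.5 I₀ · cos²(57°) = 0.1483 I₀.
I₃ = I₂ cos²(149° − 104°) = 0.1483 I₀ · cos²(45°) = 0.07416 I₀.
After rotation:
Unpolarized light through the first polarizer → I₁ = ½ I₀, now polarized at 20°.
I₂ = I₁ cos²(104° − 20°) = 0.5 I₀ · cos²(84°) = 0.005463 I₀.
I₃ = I₂ cos²(149° − 104°) = 0.005463 I₀ · cos²(45°) = 0.002732 I₀.
Ratio = 0.002732 / 0.07416 = 0.03683.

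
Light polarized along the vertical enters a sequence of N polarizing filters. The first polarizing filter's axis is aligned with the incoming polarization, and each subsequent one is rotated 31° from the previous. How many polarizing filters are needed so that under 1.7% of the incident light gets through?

First polarizer is aligned with the polarization: full transmission.
Each further stage multiplies by cos²(31°) = 0.7347.
After N polarizers: T = 0.7347^(N−1). Require T < 0.017 ⇒ N−1 > ln(0.017)/ln(0.7347) = 13.22, so N−1 ≥ 14 and N = 15.
Check: N=15 gives T = 0.01336 < 0.017; N=14 gives T = 0.01818.

N = 15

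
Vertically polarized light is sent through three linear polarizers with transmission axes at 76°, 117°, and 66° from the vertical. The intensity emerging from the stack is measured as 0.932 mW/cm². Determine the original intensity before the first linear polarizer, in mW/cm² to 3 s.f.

I₀ ≈ 70.6 mW/cm²

By Malus's law, I₁ = I₀ cos²(76° − 0°) = I₀ cos²(76°) = 0.05853 I₀.
I₂ = I₁ cos²(117° − 76°) = 0.05853 I₀ · cos²(41°) = 0.03334 I₀.
I₃ = I₂ cos²(66° − 117°) = 0.03334 I₀ · cos²(51°) = 0.0132 I₀.
So 0.932 mW/cm² = 0.0132 I₀, giving I₀ = 0.932/0.0132 = 70.59 mW/cm².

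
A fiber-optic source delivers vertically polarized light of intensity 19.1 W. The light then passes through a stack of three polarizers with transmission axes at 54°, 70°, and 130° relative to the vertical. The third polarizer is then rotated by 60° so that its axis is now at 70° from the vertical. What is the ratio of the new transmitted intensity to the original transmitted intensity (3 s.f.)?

I_new/I_old ≈ 4.00

Before rotation:
By Malus's law, I₁ = I₀ cos²(54° − 0°) = I₀ cos²(54°) = 0.3455 I₀.
I₂ = I₁ cos²(70° − 54°) = 0.3455 I₀ · cos²(16°) = 0.3192 I₀.
I₃ = I₂ cos²(130° − 70°) = 0.3192 I₀ · cos²(60°) = 0.07981 I₀.
After rotation:
I₁ = I₀ cos²(54° − 0°) = I₀ cos²(54°) = 0.3455 I₀.
I₂ = I₁ cos²(70° − 54°) = 0.3455 I₀ · cos²(16°) = 0.3192 I₀.
I₃ = I₂ cos²(70° − 70°) = 0.3192 I₀ · cos²(0°) = 0.3192 I₀.
Ratio = 0.3192 / 0.07981 = 4.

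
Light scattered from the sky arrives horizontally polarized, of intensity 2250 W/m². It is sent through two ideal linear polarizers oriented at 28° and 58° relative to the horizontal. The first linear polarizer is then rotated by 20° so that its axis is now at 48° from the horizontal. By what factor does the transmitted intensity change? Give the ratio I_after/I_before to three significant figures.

Before rotation:
I₁ = I₀ cos²(28° − 0°) = I₀ cos²(28°) = 0.7796 I₀.
I₂ = I₁ cos²(58° − 28°) = 0.7796 I₀ · cos²(30°) = 0.5847 I₀.
After rotation:
I₁ = I₀ cos²(48° − 0°) = I₀ cos²(48°) = 0.4477 I₀.
I₂ = I₁ cos²(58° − 48°) = 0.4477 I₀ · cos²(10°) = 0.4342 I₀.
Ratio = 0.4342 / 0.5847 = 0.7427.

I_new/I_old ≈ 0.743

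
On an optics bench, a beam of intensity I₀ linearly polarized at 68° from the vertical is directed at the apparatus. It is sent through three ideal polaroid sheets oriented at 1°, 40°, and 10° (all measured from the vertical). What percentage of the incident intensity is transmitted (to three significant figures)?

I₁ = I₀ cos²(1° − 68°) = I₀ cos²(67°) = 0.1527 I₀.
I₂ = I₁ cos²(40° − 1°) = 0.1527 I₀ · cos²(39°) = 0.09221 I₀.
I₃ = I₂ cos²(10° − 40°) = 0.09221 I₀ · cos²(30°) = 0.06915 I₀.
That is 6.915% of the incident intensity.

≈ 6.92%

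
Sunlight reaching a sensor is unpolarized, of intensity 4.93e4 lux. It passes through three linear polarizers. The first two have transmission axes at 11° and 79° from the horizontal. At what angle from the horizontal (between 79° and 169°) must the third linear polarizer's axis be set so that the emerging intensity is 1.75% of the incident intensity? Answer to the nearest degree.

Unpolarized light through the first polarizer → I₁ = ½ I₀, now polarized at 11°.
I₂ = I₁ cos²(79° − 11°) = 0.5 I₀ · cos²(68°) = 0.07017 I₀.
Need I₃/I₀ = 0.0175, so cos²(θ − 79°) = 0.0175 / 0.07017 = 0.2494.
θ − 79° = arccos(√0.2494) = 60.0°, giving θ ≈ 79 + 60.0 = 139.0°.

θ ≈ 139°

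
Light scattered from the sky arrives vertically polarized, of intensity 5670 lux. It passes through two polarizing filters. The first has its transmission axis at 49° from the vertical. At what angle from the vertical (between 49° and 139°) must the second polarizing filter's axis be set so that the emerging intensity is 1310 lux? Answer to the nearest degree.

θ ≈ 92°

I₁ = I₀ cos²(49° − 0°) = I₀ cos²(49°) = 0.4304 I₀.
Target fraction: 1310 / 5670 lux = 0.231 of I₀.
Need I₂/I₀ = 0.231, so cos²(θ − 49°) = 0.231 / 0.4304 = 0.5368.
θ − 49° = arccos(√0.5368) = 42.9°, giving θ ≈ 49 + 42.9 = 91.9°.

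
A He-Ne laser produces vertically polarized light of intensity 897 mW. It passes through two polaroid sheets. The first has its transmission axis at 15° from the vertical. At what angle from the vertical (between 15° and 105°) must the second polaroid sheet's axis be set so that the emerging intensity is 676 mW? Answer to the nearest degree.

I₁ = I₀ cos²(15° − 0°) = I₀ cos²(15°) = 0.933 I₀.
Target fraction: 676 / 897 mW = 0.7536 of I₀.
Need I₂/I₀ = 0.7536, so cos²(θ − 15°) = 0.7536 / 0.933 = 0.8077.
θ − 15° = arccos(√0.8077) = 26.0°, giving θ ≈ 15 + 26.0 = 41.0°.

θ ≈ 41°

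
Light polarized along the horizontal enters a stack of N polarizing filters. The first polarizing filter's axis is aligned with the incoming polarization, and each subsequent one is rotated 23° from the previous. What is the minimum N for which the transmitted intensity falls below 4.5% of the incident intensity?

N = 20

First polarizer is aligned with the polarization: full transmission.
Each further stage multiplies by cos²(23°) = 0.8473.
After N polarizers: T = 0.8473^(N−1). Require T < 0.045 ⇒ N−1 > ln(0.045)/ln(0.8473) = 18.72, so N−1 ≥ 19 and N = 20.
Check: N=20 gives T = 0.04295 < 0.045; N=19 gives T = 0.05069.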